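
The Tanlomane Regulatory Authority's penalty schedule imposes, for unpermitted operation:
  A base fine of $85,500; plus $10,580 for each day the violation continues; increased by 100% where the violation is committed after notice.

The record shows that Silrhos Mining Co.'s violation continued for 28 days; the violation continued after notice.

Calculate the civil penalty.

$763,480

Per-day component: 28 × $10,580 = $296,240
Base plus per-day: $85,500 + $296,240 = $381,740
Enhancement: 100% of $381,740 = $381,740
Enhanced fine: $381,740 + $381,740 = $763,480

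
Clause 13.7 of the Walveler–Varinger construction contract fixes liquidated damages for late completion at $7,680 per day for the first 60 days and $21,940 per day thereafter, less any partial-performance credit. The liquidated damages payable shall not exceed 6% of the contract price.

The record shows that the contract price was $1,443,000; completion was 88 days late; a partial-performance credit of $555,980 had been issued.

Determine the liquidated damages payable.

Liquidated damages: $86,580

First 60 days: 60 × $7,680 = $460,800
Remaining days: (88 − 60) × $21,940 = $614,320
Accrued per-day damages: $460,800 + $614,320 = $1,075,120
Less partial-performance credit: $1,075,120 − $555,980 = $519,140
Cap: 6% of $1,443,000 = $86,580
Cap at $86,580: $519,140 exceeds the cap → $86,580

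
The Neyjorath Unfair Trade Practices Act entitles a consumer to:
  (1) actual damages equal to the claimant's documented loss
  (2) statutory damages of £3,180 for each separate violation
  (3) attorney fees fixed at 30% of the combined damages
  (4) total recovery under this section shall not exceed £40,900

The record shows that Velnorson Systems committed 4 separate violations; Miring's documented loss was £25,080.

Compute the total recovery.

Statutory damages: 4 × £3,180 = £12,720
Combined damages: £25,080 + £12,720 = £37,800
Attorney fees: 30% of £37,800 = £11,340
Total before cap: £37,800 + £11,340 = £49,140
Cap at £40,900: £49,140 exceeds the cap → £40,900

Total recovery: £40,900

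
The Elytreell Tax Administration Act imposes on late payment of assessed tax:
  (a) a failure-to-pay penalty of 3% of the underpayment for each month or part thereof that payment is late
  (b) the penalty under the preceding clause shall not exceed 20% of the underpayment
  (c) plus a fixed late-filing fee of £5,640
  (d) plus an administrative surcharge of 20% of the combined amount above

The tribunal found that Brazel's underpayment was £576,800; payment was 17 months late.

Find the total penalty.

Accrued rate: 3% × 17 = 51%, capped at 20% → 20%
Failure-to-pay penalty: 20% of £576,800 = £115,360
Penalty before surcharge: £115,360 + £5,640 = £121,000
Administrative surcharge: 20% of £121,000 = £24,200
Total penalty: £121,000 + £24,200 = £145,200

£145,200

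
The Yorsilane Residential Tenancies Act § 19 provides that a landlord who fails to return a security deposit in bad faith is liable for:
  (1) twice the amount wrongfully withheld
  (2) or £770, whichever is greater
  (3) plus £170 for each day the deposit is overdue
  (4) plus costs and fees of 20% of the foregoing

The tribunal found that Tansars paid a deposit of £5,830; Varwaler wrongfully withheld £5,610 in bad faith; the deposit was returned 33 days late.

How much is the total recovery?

Doubled: 2 × £5,610 = £11,220
Minimum £770: £11,220 meets the minimum, no increase.
Late-return penalty: 33 × £170 = £5,610
Damages plus late penalty: £11,220 + £5,610 = £16,830
Costs and fees: 20% of £16,830 = £3,366
Total recovery: £16,830 + £3,366 = £20,196

£20,196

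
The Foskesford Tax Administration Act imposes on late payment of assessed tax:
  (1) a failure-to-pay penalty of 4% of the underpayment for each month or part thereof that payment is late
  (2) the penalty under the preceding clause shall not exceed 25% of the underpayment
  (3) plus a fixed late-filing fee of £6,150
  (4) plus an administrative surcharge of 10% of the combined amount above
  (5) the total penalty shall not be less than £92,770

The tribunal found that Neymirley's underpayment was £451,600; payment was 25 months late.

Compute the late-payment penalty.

£130,955

Accrued rate: 4% × 25 = 100%, capped at 25% → 25%
Failure-to-pay penalty: 25% of £451,600 = £112,900
Penalty before surcharge: £112,900 + £6,150 = £119,050
Administrative surcharge: 10% of £119,050 = £11,905
Total penalty: £119,050 + £11,905 = £130,955
Minimum £92,770: £130,955 meets the minimum, no increase.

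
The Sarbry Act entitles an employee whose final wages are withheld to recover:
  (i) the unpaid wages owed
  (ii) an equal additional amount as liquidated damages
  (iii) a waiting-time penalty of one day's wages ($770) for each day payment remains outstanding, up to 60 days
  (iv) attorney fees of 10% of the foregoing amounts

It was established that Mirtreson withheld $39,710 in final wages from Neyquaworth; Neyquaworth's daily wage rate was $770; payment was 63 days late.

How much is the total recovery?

$138,182

Liquidated damages (equal amount): $39,710
Penalty days: min(63, 60) = 60
Waiting-time penalty: 60 × $770 = $46,200
Subtotal: $39,710 + $39,710 + $46,200 = $125,620
Attorney fees: 10% of $125,620 = $12,562
Total award: $125,620 + $12,562 = $138,182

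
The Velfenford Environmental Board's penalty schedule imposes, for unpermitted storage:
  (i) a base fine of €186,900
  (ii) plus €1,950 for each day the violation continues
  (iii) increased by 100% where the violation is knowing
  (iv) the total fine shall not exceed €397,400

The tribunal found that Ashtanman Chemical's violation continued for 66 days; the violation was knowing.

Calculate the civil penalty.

Per-day component: 66 × €1,950 = €128,700
Base plus per-day: €186,900 + €128,700 = €315,600
Enhancement: 100% of €315,600 = €315,600
Enhanced fine: €315,600 + €315,600 = €631,200
Cap at €397,400: €631,200 exceeds the cap → €397,400

€397,400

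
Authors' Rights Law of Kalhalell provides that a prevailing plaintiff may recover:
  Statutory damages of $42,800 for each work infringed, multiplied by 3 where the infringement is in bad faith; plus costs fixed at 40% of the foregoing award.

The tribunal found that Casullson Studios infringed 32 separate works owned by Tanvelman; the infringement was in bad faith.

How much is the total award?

Statutory damages: 32 × $42,800 = $1,369,600
Trebled: 3 × $1,369,600 = $4,108,800
Costs: 40% of $4,108,800 = $1,643,520
Award plus costs: $4,108,800 + $1,643,520 = $5,752,320

$5,752,320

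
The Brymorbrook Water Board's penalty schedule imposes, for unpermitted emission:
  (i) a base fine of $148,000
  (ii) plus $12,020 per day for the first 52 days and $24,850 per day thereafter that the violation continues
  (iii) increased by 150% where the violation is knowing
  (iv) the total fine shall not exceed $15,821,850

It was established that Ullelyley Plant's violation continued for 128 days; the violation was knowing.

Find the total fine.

First 52 days: 52 × $12,020 = $625,040
Remaining days: (128 − 52) × $24,850 = $1,888,600
Per-day component: $625,040 + $1,888,600 = $2,513,640
Base plus per-day: $148,000 + $2,513,640 = $2,661,640
Enhancement: 150% of $2,661,640 = $3,992,460
Enhanced fine: $2,661,640 + $3,992,460 = $6,654,100
Cap at $15,821,850: $6,654,100 is within the cap, no reduction.

$6,654,100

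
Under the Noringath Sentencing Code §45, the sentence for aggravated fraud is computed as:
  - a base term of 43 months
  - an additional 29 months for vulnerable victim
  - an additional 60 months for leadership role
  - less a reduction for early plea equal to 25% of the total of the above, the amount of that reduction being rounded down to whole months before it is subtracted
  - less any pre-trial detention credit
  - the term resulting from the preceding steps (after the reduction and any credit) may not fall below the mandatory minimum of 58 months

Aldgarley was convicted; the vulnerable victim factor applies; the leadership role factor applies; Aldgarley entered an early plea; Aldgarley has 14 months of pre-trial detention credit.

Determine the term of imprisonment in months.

Sentence: 85 months

Vulnerable victim enhancement: +29 months
Leadership role enhancement: +60 months
Adjusted term: 43 months + 29 months + 60 months = 132 months
Early plea reduction: 25% of 132 months = 33 months (rounded down)
After reduction: 132 − 33 = 99 months
Less pre-trial detention credit: 99 months − 14 months = 85 months
Minimum 58 months: 85 months meets the minimum, no increase.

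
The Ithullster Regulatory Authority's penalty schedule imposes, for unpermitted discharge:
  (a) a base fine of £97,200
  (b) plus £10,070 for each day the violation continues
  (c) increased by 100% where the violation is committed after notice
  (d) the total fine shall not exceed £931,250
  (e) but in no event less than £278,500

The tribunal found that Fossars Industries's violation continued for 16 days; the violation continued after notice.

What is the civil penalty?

Per-day component: 16 × £10,070 = £161,120
Base plus per-day: £97,200 + £161,120 = £258,320
Enhancement: 100% of £258,320 = £258,320
Enhanced fine: £258,320 + £258,320 = £516,640
Cap at £931,250: £516,640 is within the cap, no reduction.
Minimum £278,500: £516,640 meets the minimum, no increase.

£516,640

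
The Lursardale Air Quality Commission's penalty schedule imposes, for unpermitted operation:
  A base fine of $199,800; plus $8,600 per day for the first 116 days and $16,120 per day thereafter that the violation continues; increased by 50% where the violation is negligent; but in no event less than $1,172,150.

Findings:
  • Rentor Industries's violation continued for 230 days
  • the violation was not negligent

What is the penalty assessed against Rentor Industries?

Civil penalty: $3,035,080

First 116 days: 116 × $8,600 = $997,600
Remaining days: (230 − 116) × $16,120 = $1,837,680
Per-day component: $997,600 + $1,837,680 = $2,835,280
Base plus per-day: $199,800 + $2,835,280 = $3,035,080
The violation was not negligent: no 50% increase.
Minimum $1,172,150: $3,035,080 meets the minimum, no increase.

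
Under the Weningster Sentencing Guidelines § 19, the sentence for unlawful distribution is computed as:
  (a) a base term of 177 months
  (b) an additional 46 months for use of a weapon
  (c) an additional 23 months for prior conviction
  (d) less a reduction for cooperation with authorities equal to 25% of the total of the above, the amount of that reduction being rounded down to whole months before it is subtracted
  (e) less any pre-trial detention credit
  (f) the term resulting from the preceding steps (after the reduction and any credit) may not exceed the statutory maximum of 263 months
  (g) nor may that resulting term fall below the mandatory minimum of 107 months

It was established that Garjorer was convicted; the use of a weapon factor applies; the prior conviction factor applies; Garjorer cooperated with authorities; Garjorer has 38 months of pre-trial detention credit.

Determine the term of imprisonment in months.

Sentence: 147 months

Use of a weapon enhancement: +46 months
Prior conviction enhancement: +23 months
Adjusted term: 177 months + 46 months + 23 months = 246 months
Cooperation with authorities reduction: 25% of 246 months = 61 months (rounded down)
After reduction: 246 − 61 = 185 months
Less pre-trial detention credit: 185 months − 38 months = 147 months
Cap at 263 months: 147 months is within the cap, no reduction.
Minimum 107 months: 147 months meets the minimum, no increase.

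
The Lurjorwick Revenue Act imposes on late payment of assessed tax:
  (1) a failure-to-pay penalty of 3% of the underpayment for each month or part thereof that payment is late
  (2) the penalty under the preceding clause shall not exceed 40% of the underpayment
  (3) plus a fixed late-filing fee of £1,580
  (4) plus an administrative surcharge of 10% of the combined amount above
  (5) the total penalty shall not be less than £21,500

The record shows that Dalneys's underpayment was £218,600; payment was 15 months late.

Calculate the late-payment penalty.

Accrued rate: 3% × 15 = 45%, capped at 40% → 40%
Failure-to-pay penalty: 40% of £218,600 = £87,440
Penalty before surcharge: £87,440 + £1,580 = £89,020
Administrative surcharge: 10% of £89,020 = £8,902
Total penalty: £89,020 + £8,902 = £97,922
Minimum £21,500: £97,922 meets the minimum, no increase.

£97,922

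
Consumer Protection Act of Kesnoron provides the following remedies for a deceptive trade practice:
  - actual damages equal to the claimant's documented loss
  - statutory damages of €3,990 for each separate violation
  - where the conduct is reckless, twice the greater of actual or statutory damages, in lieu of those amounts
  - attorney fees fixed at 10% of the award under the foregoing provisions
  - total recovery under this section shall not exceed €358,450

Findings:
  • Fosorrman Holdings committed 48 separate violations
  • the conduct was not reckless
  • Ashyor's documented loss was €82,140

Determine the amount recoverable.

€301,026

Statutory damages: 48 × €3,990 = €191,520
Conduct not reckless: the in-lieu enhancement does not apply.
Actual plus statutory damages: €82,140 + €191,520 = €273,660
Attorney fees: 10% of €273,660 = €27,366
Total before cap: €273,660 + €27,366 = €301,026
Cap at €358,450: €301,026 is within the cap, no reduction.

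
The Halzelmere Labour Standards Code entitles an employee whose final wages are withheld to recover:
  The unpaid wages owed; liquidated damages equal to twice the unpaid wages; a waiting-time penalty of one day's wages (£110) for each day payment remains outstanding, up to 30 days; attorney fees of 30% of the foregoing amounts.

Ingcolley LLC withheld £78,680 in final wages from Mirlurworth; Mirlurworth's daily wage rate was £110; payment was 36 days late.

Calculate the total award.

£311,142

Doubled: 2 × £78,680 = £157,360
Penalty days: min(36, 30) = 30
Waiting-time penalty: 30 × £110 = £3,300
Subtotal: £78,680 + £157,360 + £3,300 = £239,340
Attorney fees: 30% of £239,340 = £71,802
Total award: £239,340 + £71,802 = £311,142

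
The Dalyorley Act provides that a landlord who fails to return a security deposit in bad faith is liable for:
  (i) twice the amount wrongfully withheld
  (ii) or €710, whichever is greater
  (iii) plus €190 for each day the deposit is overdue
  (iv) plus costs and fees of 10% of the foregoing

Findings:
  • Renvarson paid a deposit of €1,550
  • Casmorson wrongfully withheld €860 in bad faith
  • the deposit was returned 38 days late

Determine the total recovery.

€9,834

Doubled: 2 × €860 = €1,720
Minimum €710: €1,720 meets the minimum, no increase.
Late-return penalty: 38 × €190 = €7,220
Damages plus late penalty: €1,720 + €7,220 = €8,940
Costs and fees: 10% of €8,940 = €894
Total recovery: €8,940 + €894 = €9,834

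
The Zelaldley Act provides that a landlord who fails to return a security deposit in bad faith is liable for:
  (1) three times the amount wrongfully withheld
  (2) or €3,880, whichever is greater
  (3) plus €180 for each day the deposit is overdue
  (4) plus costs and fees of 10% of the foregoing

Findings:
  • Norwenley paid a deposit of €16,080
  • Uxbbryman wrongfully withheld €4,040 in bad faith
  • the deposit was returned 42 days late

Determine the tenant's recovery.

Trebled: 3 × €4,040 = €12,120
Minimum €3,880: €12,120 meets the minimum, no increase.
Late-return penalty: 42 × €180 = €7,560
Damages plus late penalty: €12,120 + €7,560 = €19,680
Costs and fees: 10% of €19,680 = €1,968
Total recovery: €19,680 + €1,968 = €21,648

Recovery: €21,648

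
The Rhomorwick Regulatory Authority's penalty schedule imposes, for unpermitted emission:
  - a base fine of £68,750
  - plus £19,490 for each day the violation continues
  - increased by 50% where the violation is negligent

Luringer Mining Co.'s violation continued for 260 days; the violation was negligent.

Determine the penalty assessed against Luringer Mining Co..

Per-day component: 260 × £19,490 = £5,067,400
Base plus per-day: £68,750 + £5,067,400 = £5,136,150
Enhancement: 50% of £5,136,150 = £2,568,075
Enhanced fine: £5,136,150 + £2,568,075 = £7,704,225

£7,704,225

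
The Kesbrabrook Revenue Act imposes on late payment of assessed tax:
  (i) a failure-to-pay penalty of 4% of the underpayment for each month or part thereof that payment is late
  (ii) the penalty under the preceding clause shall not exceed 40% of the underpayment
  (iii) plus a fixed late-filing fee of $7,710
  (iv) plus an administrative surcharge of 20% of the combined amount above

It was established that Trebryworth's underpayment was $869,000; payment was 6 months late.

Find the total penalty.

Accrued rate: 4% × 6 = 24%, capped at 40% → 24%
Failure-to-pay penalty: 24% of $869,000 = $208,560
Penalty before surcharge: $208,560 + $7,710 = $216,270
Administrative surcharge: 20% of $216,270 = $43,254
Total penalty: $216,270 + $43,254 = $259,524

$259,524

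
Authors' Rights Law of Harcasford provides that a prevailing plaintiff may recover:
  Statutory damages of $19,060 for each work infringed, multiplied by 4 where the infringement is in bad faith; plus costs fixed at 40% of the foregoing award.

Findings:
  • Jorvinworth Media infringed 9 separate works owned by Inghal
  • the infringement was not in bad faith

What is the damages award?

$240,156

Statutory damages: 9 × $19,060 = $171,540
Infringement not in bad faith: no ×4 enhancement.
Costs: 40% of $171,540 = $68,616
Award plus costs: $171,540 + $68,616 = $240,156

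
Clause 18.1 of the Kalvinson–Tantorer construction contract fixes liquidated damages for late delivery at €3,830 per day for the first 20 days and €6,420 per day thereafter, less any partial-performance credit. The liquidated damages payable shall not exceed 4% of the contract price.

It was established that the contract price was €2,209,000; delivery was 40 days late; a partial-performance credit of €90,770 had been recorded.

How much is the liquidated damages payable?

First 20 days: 20 × €3,830 = €76,600
Remaining days: (40 − 20) × €6,420 = €128,400
Accrued per-day damages: €76,600 + €128,400 = €205,000
Less partial-performance credit: €205,000 − €90,770 = €114,230
Cap: 4% of €2,209,000 = €88,360
Cap at €88,360: €114,230 exceeds the cap → €88,360

€88,360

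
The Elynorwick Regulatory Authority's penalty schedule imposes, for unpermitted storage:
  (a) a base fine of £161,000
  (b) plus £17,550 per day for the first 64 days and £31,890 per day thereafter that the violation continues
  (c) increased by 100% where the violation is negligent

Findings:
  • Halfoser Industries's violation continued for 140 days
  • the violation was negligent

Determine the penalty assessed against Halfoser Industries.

First 64 days: 64 × £17,550 = £1,123,200
Remaining days: (140 − 64) × £31,890 = £2,423,640
Per-day component: £1,123,200 + £2,423,640 = £3,546,840
Base plus per-day: £161,000 + £3,546,840 = £3,707,840
Enhancement: 100% of £3,707,840 = £3,707,840
Enhanced fine: £3,707,840 + £3,707,840 = £7,415,680

£7,415,680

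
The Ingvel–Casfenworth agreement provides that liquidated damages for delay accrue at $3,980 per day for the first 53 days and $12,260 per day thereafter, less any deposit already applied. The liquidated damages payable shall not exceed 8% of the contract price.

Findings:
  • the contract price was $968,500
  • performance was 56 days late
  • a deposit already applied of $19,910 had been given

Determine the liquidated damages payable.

$77,480

First 53 days: 53 × $3,980 = $210,940
Remaining days: (56 − 53) × $12,260 = $36,780
Accrued per-day damages: $210,940 + $36,780 = $247,720
Less deposit already applied: $247,720 − $19,910 = $227,810
Cap: 8% of $968,500 = $77,480
Cap at $77,480: $227,810 exceeds the cap → $77,480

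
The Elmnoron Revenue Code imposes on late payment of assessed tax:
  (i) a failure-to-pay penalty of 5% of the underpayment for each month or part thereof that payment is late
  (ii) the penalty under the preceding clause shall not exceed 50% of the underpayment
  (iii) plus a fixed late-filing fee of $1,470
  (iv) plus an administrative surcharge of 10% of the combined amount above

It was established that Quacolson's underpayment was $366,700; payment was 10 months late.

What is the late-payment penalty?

Accrued rate: 5% × 10 = 50%, capped at 50% → 50%
Failure-to-pay penalty: 50% of $366,700 = $183,350
Penalty before surcharge: $183,350 + $1,470 = $184,820
Administrative surcharge: 10% of $184,820 = $18,482
Total penalty: $184,820 + $18,482 = $203,302

$203,302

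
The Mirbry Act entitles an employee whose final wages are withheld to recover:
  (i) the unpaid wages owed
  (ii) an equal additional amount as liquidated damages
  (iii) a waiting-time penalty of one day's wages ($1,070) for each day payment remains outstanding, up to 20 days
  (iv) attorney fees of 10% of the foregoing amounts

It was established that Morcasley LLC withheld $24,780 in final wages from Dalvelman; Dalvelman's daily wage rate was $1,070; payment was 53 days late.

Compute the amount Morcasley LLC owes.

Liquidated damages (equal amount): $24,780
Penalty days: min(53, 20) = 20
Waiting-time penalty: 20 × $1,070 = $21,400
Subtotal: $24,780 + $24,780 + $21,400 = $70,960
Attorney fees: 10% of $70,960 = $7,096
Total award: $70,960 + $7,096 = $78,056

$78,056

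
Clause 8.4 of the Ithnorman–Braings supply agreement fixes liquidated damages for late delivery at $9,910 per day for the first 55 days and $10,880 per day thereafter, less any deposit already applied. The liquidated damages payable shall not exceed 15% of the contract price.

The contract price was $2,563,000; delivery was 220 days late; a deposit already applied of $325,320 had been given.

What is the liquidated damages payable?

$384,450

First 55 days: 55 × $9,910 = $545,050
Remaining days: (220 − 55) × $10,880 = $1,795,200
Accrued per-day damages: $545,050 + $1,795,200 = $2,340,250
Less deposit already applied: $2,340,250 − $325,320 = $2,014,930
Cap: 15% of $2,563,000 = $384,450
Cap at $384,450: $2,014,930 exceeds the cap → $384,450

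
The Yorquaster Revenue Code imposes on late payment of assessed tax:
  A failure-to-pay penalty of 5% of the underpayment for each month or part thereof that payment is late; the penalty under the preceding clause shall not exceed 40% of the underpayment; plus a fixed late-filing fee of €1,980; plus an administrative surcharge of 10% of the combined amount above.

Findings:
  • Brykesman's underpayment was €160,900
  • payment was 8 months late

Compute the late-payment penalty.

Accrued rate: 5% × 8 = 40%, capped at 40% → 40%
Failure-to-pay penalty: 40% of €160,900 = €64,360
Penalty before surcharge: €64,360 + €1,980 = €66,340
Administrative surcharge: 10% of €66,340 = €6,634
Total penalty: €66,340 + €6,634 = €72,974

€72,974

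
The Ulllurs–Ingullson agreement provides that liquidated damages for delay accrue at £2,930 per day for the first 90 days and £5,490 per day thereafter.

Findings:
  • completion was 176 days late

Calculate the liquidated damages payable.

£735,840

First 90 days: 90 × £2,930 = £263,700
Remaining days: (176 − 90) × £5,490 = £472,140
Accrued per-day damages: £263,700 + £472,140 = £735,840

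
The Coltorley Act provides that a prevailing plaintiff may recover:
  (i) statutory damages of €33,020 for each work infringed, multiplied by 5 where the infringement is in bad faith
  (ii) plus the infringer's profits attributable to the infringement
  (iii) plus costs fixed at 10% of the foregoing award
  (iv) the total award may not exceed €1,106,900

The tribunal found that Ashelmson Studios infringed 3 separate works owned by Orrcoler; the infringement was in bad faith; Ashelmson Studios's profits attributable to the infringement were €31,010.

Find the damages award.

€578,941

Statutory damages: 3 × €33,020 = €99,060
Multiplied by 5: 5 × €99,060 = €495,300
Combined award: €495,300 + €31,010 = €526,310
Costs: 10% of €526,310 = €52,631
Award plus costs: €526,310 + €52,631 = €578,941
Cap at €1,106,900: €578,941 is within the cap, no reduction.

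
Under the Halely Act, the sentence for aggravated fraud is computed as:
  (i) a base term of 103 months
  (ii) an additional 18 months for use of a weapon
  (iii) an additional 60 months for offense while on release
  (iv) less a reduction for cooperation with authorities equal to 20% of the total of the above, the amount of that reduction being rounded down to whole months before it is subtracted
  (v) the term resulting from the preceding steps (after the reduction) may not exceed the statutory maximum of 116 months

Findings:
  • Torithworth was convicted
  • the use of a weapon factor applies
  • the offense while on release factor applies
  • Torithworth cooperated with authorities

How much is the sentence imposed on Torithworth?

Use of a weapon enhancement: +18 months
Offense while on release enhancement: +60 months
Adjusted term: 103 months + 18 months + 60 months = 181 months
Cooperation with authorities reduction: 20% of 181 months = 36 months (rounded down)
After reduction: 181 − 36 = 145 months
Cap at 116 months: 145 months exceeds the cap → 116 months

Sentence: 116 months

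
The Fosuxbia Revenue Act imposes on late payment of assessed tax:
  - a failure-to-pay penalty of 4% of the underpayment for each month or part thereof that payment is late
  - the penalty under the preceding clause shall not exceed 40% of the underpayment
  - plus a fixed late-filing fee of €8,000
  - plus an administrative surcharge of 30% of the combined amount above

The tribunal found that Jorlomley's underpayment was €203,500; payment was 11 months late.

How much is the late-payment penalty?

€116,220

Accrued rate: 4% × 11 = 44%, capped at 40% → 40%
Failure-to-pay penalty: 40% of €203,500 = €81,400
Penalty before surcharge: €81,400 + €8,000 = €89,400
Administrative surcharge: 30% of €89,400 = €26,820
Total penalty: €89,400 + €26,820 = €116,220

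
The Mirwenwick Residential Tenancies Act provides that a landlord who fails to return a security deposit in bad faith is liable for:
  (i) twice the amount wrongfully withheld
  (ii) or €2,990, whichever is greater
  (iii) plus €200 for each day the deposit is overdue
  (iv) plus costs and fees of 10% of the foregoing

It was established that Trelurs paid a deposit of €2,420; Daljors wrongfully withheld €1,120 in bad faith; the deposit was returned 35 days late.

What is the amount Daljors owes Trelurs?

Doubled: 2 × €1,120 = €2,240
Minimum €2,990: €2,240 is below the minimum → €2,990
Late-return penalty: 35 × €200 = €7,000
Damages plus late penalty: €2,990 + €7,000 = €9,990
Costs and fees: 10% of €9,990 = €999
Total recovery: €9,990 + €999 = €10,989

€10,989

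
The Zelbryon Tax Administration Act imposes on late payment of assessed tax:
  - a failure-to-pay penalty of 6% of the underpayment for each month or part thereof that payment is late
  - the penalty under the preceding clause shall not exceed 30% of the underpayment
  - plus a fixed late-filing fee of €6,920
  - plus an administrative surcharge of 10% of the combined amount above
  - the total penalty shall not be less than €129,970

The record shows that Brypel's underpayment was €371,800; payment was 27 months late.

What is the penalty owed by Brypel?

Accrued rate: 6% × 27 = 162%, capped at 30% → 30%
Failure-to-pay penalty: 30% of €371,800 = €111,540
Penalty before surcharge: €111,540 + €6,920 = €118,460
Administrative surcharge: 10% of €118,460 = €11,846
Total penalty: €118,460 + €11,846 = €130,306
Minimum €129,970: €130,306 meets the minimum, no increase.

€130,306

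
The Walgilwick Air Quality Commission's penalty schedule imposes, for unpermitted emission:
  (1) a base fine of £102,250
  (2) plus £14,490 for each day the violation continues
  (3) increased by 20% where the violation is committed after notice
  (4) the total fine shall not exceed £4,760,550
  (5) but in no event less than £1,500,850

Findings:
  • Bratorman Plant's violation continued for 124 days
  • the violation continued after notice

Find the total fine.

Civil penalty: £2,278,812

Per-day component: 124 × £14,490 = £1,796,760
Base plus per-day: £102,250 + £1,796,760 = £1,899,010
Enhancement: 20% of £1,899,010 = £379,802
Enhanced fine: £1,899,010 + £379,802 = £2,278,812
Cap at £4,760,550: £2,278,812 is within the cap, no reduction.
Minimum £1,500,850: £2,278,812 meets the minimum, no increase.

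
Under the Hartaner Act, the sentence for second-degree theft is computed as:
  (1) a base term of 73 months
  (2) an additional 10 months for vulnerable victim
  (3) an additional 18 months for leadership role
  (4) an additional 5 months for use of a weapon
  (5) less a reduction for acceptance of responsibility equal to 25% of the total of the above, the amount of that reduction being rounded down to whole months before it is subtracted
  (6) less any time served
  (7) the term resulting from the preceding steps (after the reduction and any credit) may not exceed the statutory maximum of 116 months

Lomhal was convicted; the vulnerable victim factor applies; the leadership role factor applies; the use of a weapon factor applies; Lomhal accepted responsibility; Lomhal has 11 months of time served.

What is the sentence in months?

Vulnerable victim enhancement: +10 months
Leadership role enhancement: +18 months
Use of a weapon enhancement: +5 months
Adjusted term: 73 months + 10 months + 18 months + 5 months = 106 months
Acceptance of responsibility reduction: 25% of 106 months = 26 months (rounded down)
After reduction: 106 − 26 = 80 months
Less time served: 80 months − 11 months = 69 months
Cap at 116 months: 69 months is within the cap, no reduction.

Sentence: 69 months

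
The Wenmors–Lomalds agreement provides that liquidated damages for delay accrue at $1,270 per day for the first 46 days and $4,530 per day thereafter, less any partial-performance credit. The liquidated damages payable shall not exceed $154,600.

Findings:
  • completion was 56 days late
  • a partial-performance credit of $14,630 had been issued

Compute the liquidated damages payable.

$89,090

First 46 days: 46 × $1,270 = $58,420
Remaining days: (56 − 46) × $4,530 = $45,300
Accrued per-day damages: $58,420 + $45,300 = $103,720
Less partial-performance credit: $103,720 − $14,630 = $89,090
Cap at $154,600: $89,090 is within the cap, no reduction.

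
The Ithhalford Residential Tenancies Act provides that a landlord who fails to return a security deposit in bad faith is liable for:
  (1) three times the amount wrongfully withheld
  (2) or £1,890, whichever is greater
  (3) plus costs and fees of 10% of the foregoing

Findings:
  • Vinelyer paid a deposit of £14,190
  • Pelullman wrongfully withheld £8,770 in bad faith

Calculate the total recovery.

Trebled: 3 × £8,770 = £26,310
Minimum £1,890: £26,310 meets the minimum, no increase.
Costs and fees: 10% of £26,310 = £2,631
Total recovery: £26,310 + £2,631 = £28,941

£28,941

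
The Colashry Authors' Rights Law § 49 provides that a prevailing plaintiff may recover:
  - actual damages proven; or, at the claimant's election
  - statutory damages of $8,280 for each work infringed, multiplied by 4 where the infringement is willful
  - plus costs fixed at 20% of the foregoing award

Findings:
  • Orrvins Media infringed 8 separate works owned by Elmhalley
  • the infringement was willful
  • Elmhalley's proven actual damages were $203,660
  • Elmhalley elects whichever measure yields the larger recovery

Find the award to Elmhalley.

Statutory damages: 8 × $8,280 = $66,240
Multiplied by 4: 4 × $66,240 = $264,960
Greater of actual damages ($203,660) or enhanced statutory damages ($264,960): $264,960
Costs: 20% of $264,960 = $52,992
Award plus costs: $264,960 + $52,992 = $317,952

Award: $317,952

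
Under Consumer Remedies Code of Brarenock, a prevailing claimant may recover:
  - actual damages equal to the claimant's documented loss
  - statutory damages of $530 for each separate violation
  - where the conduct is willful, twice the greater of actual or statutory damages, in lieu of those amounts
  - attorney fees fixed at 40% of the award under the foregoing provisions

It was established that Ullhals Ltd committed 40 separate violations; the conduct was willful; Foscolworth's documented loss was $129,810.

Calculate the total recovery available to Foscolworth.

Statutory damages: 40 × $530 = $21,200
Greater of actual damages ($129,810) or statutory damages ($21,200): $129,810
Doubled: 2 × $129,810 = $259,620
Attorney fees: 40% of $259,620 = $103,848
Total recovery: $259,620 + $103,848 = $363,468

Total recovery: $363,468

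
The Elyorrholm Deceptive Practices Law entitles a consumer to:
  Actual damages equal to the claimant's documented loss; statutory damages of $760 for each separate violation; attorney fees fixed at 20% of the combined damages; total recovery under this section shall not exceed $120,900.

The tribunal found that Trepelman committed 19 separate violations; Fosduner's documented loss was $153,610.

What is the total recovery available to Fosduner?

$120,900

Statutory damages: 19 × $760 = $14,440
Combined damages: $153,610 + $14,440 = $168,050
Attorney fees: 20% of $168,050 = $33,610
Total before cap: $168,050 + $33,610 = $201,660
Cap at $120,900: $201,660 exceeds the cap → $120,900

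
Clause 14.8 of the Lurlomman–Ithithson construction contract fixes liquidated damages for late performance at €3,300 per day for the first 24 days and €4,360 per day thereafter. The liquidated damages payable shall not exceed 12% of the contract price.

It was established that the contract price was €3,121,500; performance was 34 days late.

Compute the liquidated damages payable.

€122,800

First 24 days: 24 × €3,300 = €79,200
Remaining days: (34 − 24) × €4,360 = €43,600
Accrued per-day damages: €79,200 + €43,600 = €122,800
Cap: 12% of €3,121,500 = €374,580
Cap at €374,580: €122,800 is within the cap, no reduction.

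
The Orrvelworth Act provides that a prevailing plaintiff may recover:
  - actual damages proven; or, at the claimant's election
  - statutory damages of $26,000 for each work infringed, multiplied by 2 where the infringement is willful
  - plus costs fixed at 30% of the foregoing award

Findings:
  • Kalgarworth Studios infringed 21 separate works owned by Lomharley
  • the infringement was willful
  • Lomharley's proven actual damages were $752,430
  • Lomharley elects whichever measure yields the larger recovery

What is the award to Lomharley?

Statutory damages: 21 × $26,000 = $546,000
Doubled: 2 × $546,000 = $1,092,000
Greater of actual damages ($752,430) or enhanced statutory damages ($1,092,000): $1,092,000
Costs: 30% of $1,092,000 = $327,600
Award plus costs: $1,092,000 + $327,600 = $1,419,600

$1,419,600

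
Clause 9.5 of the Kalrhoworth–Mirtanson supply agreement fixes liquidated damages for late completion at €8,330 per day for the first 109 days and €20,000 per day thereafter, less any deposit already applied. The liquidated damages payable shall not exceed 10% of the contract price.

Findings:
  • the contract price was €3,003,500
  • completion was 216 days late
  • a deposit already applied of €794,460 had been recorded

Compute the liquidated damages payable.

Liquidated damages: €300,350

First 109 days: 109 × €8,330 = €907,970
Remaining days: (216 − 109) × €20,000 = €2,140,000
Accrued per-day damages: €907,970 + €2,140,000 = €3,047,970
Less deposit already applied: €3,047,970 − €794,460 = €2,253,510
Cap: 10% of €3,003,500 = €300,350
Cap at €300,350: €2,253,510 exceeds the cap → €300,350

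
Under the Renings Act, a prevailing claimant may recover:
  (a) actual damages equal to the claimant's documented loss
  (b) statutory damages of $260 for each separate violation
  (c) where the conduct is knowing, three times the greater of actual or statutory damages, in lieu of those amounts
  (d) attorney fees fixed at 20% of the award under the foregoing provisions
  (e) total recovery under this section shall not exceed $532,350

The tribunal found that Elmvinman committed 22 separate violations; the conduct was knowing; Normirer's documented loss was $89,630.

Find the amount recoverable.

Total recovery: $322,668

Statutory damages: 22 × $260 = $5,720
Greater of actual damages ($89,630) or statutory damages ($5,720): $89,630
Trebled: 3 × $89,630 = $268,890
Attorney fees: 20% of $268,890 = $53,778
Total before cap: $268,890 + $53,778 = $322,668
Cap at $532,350: $322,668 is within the cap, no reduction.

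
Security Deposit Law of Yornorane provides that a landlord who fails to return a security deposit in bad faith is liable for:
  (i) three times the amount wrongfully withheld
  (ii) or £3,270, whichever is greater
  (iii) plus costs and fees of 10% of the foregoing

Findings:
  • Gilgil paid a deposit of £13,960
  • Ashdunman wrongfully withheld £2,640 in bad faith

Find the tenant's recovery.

£8,712

Trebled: 3 × £2,640 = £7,920
Minimum £3,270: £7,920 meets the minimum, no increase.
Costs and fees: 10% of £7,920 = £792
Total recovery: £7,920 + £792 = £8,712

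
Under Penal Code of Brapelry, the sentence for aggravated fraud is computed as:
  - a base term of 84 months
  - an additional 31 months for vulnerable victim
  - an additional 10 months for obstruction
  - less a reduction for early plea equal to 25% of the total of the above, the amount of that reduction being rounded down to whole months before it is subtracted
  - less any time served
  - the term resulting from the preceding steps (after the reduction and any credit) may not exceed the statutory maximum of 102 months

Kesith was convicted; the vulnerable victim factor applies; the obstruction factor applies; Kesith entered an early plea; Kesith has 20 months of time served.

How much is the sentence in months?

Sentence: 74 months

Vulnerable victim enhancement: +31 months
Obstruction enhancement: +10 months
Adjusted term: 84 months + 31 months + 10 months = 125 months
Early plea reduction: 25% of 125 months = 31 months (rounded down)
After reduction: 125 − 31 = 94 months
Less time served: 94 months − 20 months = 74 months
Cap at 102 months: 74 months is within the cap, no reduction.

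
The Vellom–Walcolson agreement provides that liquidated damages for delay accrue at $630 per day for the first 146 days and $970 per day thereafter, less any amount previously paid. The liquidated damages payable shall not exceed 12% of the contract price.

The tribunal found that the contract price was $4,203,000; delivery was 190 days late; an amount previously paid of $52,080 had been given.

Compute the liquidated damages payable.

Liquidated damages: $82,580

First 146 days: 146 × $630 = $91,980
Remaining days: (190 − 146) × $970 = $42,680
Accrued per-day damages: $91,980 + $42,680 = $134,660
Less amount previously paid: $134,660 − $52,080 = $82,580
Cap: 12% of $4,203,000 = $504,360
Cap at $504,360: $82,580 is within the cap, no reduction.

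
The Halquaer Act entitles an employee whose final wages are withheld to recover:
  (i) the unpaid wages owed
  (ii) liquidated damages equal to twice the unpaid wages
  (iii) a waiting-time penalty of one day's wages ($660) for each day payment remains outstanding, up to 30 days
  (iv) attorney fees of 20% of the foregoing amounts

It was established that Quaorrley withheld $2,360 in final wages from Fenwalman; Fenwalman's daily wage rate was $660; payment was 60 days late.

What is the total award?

Total award: $32,256

Doubled: 2 × $2,360 = $4,720
Penalty days: min(60, 30) = 30
Waiting-time penalty: 30 × $660 = $19,800
Subtotal: $2,360 + $4,720 + $19,800 = $26,880
Attorney fees: 20% of $26,880 = $5,376
Total award: $26,880 + $5,376 = $32,256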